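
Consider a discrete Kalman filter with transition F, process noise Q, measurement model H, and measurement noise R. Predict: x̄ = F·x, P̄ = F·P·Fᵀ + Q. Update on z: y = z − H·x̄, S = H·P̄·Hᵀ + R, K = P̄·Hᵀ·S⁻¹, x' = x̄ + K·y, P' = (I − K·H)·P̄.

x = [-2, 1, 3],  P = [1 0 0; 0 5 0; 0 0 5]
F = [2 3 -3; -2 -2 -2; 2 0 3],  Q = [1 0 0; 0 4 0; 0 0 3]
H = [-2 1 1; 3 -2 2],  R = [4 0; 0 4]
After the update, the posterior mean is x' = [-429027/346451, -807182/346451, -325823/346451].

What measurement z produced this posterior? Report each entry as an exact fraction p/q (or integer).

z = [-1, -1]

x̄ = F·x = [-10, -4, 5]
P̄ = F·P·Fᵀ + Q = [95 -4 -41; -4 48 -34; -41 -34 52]
S = H·P̄·Hᵀ + R = [596 -549; -549 1087]
K = P̄·Hᵀ·S⁻¹ = [-139606/346451 -3259/346451; -72710/346451 -92818/346451; 135601/346451 84104/346451]
x' − x̄ = [3035483/346451, 578622/346451, -2058078/346451] = K·y
y = (KᵀK)⁻¹·Kᵀ·(x' − x̄) = [-22, 11]
z = y + H·x̄ = [-22, 11] + [21, -12] = [-1, -1]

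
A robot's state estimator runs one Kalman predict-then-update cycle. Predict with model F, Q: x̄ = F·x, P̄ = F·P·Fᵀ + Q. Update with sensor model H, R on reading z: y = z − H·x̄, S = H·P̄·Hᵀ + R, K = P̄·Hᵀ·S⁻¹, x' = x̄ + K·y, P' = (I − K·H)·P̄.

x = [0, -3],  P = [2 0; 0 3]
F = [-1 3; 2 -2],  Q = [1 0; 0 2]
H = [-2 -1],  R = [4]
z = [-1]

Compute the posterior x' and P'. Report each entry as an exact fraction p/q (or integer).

x' = [-14/29, 31/29]
P' = [148/29 -220/29; -220/29 396/29]

x̄ = F·x = [-9, 6]
P̄ = F·P·Fᵀ + Q = [30 -22; -22 22]
y = z − H·x̄ = [-13]
S = H·P̄·Hᵀ + R = [58]
K = P̄·Hᵀ·S⁻¹ = [-19/29; 11/29]
x' = x̄ + K·y = [-14/29, 31/29]
P' = (I − K·H)·P̄ = [148/29 -220/29; -220/29 396/29]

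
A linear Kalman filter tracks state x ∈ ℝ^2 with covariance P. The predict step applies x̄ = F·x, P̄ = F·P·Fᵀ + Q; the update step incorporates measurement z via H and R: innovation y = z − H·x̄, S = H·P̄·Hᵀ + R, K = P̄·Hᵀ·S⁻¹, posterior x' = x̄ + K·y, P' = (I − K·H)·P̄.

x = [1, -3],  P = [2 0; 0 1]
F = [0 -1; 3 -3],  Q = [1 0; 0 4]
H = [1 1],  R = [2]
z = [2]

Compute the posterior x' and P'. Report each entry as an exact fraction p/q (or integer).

x̄ = F·x = [3, 12]
P̄ = F·P·Fᵀ + Q = [2 3; 3 31]
y = z − H·x̄ = [-13]
S = H·P̄·Hᵀ + R = [41]
K = P̄·Hᵀ·S⁻¹ = [5/41; 34/41]
x' = x̄ + K·y = [58/41, 50/41]
P' = (I − K·H)·P̄ = [57/41 -47/41; -47/41 115/41]

x' = [58/41, 50/41]
P' = [57/41 -47/41; -47/41 115/41]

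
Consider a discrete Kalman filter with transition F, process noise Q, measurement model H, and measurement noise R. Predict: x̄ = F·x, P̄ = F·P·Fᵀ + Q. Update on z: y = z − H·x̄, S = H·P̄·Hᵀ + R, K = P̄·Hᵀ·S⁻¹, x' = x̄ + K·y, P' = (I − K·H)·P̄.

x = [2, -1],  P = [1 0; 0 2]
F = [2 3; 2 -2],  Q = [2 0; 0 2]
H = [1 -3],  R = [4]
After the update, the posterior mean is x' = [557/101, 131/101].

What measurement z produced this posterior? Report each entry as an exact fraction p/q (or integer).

z = [2]

x̄ = F·x = [1, 6]
P̄ = F·P·Fᵀ + Q = [24 -8; -8 14]
S = H·P̄·Hᵀ + R = [202]
K = P̄·Hᵀ·S⁻¹ = [24/101; -25/101]
x' − x̄ = [456/101, -475/101] = K·y
y = (KᵀK)⁻¹·Kᵀ·(x' − x̄) = [19]
z = y + H·x̄ = [19] + [-17] = [2]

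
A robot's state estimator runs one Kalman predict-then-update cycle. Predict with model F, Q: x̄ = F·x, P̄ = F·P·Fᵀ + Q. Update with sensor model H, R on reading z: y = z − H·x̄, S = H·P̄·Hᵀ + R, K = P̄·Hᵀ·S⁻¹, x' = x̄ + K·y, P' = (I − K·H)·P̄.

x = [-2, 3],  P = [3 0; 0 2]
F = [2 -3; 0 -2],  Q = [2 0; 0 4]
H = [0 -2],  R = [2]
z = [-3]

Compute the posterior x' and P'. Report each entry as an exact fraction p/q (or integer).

x̄ = F·x = [-13, -6]
P̄ = F·P·Fᵀ + Q = [32 12; 12 12]
y = z − H·x̄ = [-15]
S = H·P̄·Hᵀ + R = [50]
K = P̄·Hᵀ·S⁻¹ = [-12/25; -12/25]
x' = x̄ + K·y = [-29/5, 6/5]
P' = (I − K·H)·P̄ = [512/25 12/25; 12/25 12/25]

x' = [-29/5, 6/5]
P' = [512/25 12/25; 12/25 12/25]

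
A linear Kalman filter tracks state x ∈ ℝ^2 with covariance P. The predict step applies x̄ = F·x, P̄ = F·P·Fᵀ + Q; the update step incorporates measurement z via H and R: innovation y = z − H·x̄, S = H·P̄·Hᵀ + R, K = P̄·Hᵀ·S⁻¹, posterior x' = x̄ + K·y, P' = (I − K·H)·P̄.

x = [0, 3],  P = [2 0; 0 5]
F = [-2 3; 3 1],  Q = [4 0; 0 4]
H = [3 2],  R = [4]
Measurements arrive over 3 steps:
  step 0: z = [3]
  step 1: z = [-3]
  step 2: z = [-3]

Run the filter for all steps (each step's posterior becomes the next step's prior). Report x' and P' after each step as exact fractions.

step 0: x̄ = F·x = [9, 3]
step 0: P̄ = F·P·Fᵀ + Q = [57 3; 3 27]
step 0: y = z − H·x̄ = [-30]
step 0: S = H·P̄·Hᵀ + R = [661]
step 0: K = P̄·Hᵀ·S⁻¹ = [177/661; 63/661]
step 0: x' = x̄ + K·y = [639/661, 93/661]
step 0: P' = (I − K·H)·P̄ = [6348/661 -9168/661; -9168/661 13878/661]
step 1: x̄ = F·x = [-999/661, 2010/661]
step 1: P̄ = F·P·Fᵀ + Q = [262954/661 -60630/661; -60630/661 18646/661]
step 1: y = z − H·x̄ = [-3006/661]
step 1: S = H·P̄·Hᵀ + R = [1716254/661]
step 1: K = P̄·Hᵀ·S⁻¹ = [333801/858127; -72299/858127]
step 1: x' = x̄ + K·y = [-2814939/858127, 2938224/858127]
step 1: P' = (I − K·H)·P̄ = [4238596/858127 -5690292/858127; -5690292/858127 8390840/858127]
step 2: x̄ = F·x = [14444550/858127, -5506593/858127]
step 2: P̄ = F·P·Fᵀ + Q = [164187956/858127 -40091100/858127; -40091100/858127 15828960/858127]
step 2: y = z − H·x̄ = [-34894845/858127]
step 2: S = H·P̄·Hᵀ + R = [1063346752/858127]
step 2: K = P̄·Hᵀ·S⁻¹ = [103095417/265836688; -22153845/265836688]
step 2: x' = x̄ + K·y = [282467205/265836688, -805008417/265836688]
step 2: P' = (I − K·H)·P̄ = [329940209/66459172 -443362605/66459172; -443362605/66459172 653966985/66459172]

step 0: x' = [639/661, 93/661], P' = [6348/661 -9168/661; -9168/661 13878/661]
step 1: x' = [-2814939/858127, 2938224/858127], P' = [4238596/858127 -5690292/858127; -5690292/858127 8390840/858127]
step 2: x' = [282467205/265836688, -805008417/265836688], P' = [329940209/66459172 -443362605/66459172; -443362605/66459172 653966985/66459172]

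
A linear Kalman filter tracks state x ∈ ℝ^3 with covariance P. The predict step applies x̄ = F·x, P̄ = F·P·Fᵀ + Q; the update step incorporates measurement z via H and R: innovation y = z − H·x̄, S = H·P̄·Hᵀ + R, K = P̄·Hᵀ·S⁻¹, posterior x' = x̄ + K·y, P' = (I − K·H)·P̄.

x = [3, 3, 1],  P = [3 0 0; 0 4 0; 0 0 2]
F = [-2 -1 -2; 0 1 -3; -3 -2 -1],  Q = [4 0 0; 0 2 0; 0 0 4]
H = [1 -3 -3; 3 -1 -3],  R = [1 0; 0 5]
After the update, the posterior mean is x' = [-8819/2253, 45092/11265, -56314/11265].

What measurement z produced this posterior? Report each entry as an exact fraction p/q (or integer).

x̄ = F·x = [-11, 0, -16]
P̄ = F·P·Fᵀ + Q = [28 8 30; 8 24 -2; 30 -2 49]
S = H·P̄·Hᵀ + R = [422 133; 133 122]
K = P̄·Hᵀ·S⁻¹ = [-1726/6759 1106/6759; -7874/33795 10246/33795; -6227/33795 -8447/33795]
x' − x̄ = [15964/2253, 45092/11265, 123926/11265] = K·y
y = (KᵀK)⁻¹·Kᵀ·(x' − x̄) = [-38, -16]
z = y + H·x̄ = [-38, -16] + [37, 15] = [-1, -1]

z = [-1, -1]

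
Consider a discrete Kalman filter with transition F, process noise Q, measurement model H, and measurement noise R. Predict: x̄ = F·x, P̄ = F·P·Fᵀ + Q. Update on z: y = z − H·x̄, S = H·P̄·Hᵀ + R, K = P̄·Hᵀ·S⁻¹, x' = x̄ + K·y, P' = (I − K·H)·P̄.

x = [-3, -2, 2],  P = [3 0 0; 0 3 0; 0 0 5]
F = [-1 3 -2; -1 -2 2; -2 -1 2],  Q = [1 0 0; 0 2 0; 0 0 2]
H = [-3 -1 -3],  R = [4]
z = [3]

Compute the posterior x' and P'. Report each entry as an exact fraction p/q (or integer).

x̄ = F·x = [-7, 11, 12]
P̄ = F·P·Fᵀ + Q = [51 -35 -23; -35 37 32; -23 32 37]
y = z − H·x̄ = [29]
S = H·P̄·Hᵀ + R = [401]
K = P̄·Hᵀ·S⁻¹ = [-49/401; -28/401; -74/401]
x' = x̄ + K·y = [-4228/401, 3599/401, 2666/401]
P' = (I − K·H)·P̄ = [18050/401 -15407/401 -12849/401; -15407/401 14053/401 10760/401; -12849/401 10760/401 9361/401]

x' = [-4228/401, 3599/401, 2666/401]
P' = [18050/401 -15407/401 -12849/401; -15407/401 14053/401 10760/401; -12849/401 10760/401 9361/401]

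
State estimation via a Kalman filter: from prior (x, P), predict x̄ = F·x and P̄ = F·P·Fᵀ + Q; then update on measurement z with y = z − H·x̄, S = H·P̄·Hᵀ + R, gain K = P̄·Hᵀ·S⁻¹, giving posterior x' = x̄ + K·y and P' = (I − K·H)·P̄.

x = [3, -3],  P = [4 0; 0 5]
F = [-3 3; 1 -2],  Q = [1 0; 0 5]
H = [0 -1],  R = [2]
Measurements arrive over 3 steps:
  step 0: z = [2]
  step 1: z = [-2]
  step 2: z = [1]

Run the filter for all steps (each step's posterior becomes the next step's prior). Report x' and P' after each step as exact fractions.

step 0: x' = [-96/31, -40/31], P' = [778/31 -84/31; -84/31 58/31]
step 1: x' = [-60/521, 990/521], P' = [25289/521 -2292/521; -2292/521 3002/1563]
step 2: x' = [-132783/126320, -67717/63160], P' = [7000637/126320 -307497/63160; -307497/63160 61597/31580]

step 0: x̄ = F·x = [-18, 9]
step 0: P̄ = F·P·Fᵀ + Q = [82 -42; -42 29]
step 0: y = z − H·x̄ = [11]
step 0: S = H·P̄·Hᵀ + R = [31]
step 0: K = P̄·Hᵀ·S⁻¹ = [42/31; -29/31]
step 0: x' = x̄ + K·y = [-96/31, -40/31]
step 0: P' = (I − K·H)·P̄ = [778/31 -84/31; -84/31 58/31]
step 1: x̄ = F·x = [168/31, -16/31]
step 1: P̄ = F·P·Fᵀ + Q = [9067/31 -3438/31; -3438/31 1501/31]
step 1: y = z − H·x̄ = [-78/31]
step 1: S = H·P̄·Hᵀ + R = [1563/31]
step 1: K = P̄·Hᵀ·S⁻¹ = [1146/521; -1501/1563]
step 1: x' = x̄ + K·y = [-60/521, 990/521]
step 1: P' = (I − K·H)·P̄ = [25289/521 -2292/521; -2292/521 3002/1563]
step 2: x̄ = F·x = [3150/521, -2040/521]
step 2: P̄ = F·P·Fᵀ + Q = [278384/521 -102499/521; -102499/521 123194/1563]
step 2: y = z − H·x̄ = [-1519/521]
step 2: S = H·P̄·Hᵀ + R = [126320/1563]
step 2: K = P̄·Hᵀ·S⁻¹ = [307497/126320; -61597/63160]
step 2: x' = x̄ + K·y = [-132783/126320, -67717/63160]
step 2: P' = (I − K·H)·P̄ = [7000637/126320 -307497/63160; -307497/63160 61597/31580]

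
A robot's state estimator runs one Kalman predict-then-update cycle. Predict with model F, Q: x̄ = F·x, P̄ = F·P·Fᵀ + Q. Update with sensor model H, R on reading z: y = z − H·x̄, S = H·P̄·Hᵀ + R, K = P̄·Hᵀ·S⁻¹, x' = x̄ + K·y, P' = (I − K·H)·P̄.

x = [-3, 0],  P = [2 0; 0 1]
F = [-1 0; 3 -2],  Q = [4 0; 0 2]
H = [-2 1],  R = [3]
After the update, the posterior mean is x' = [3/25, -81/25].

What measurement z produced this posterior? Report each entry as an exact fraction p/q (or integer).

z = [-3]

x̄ = F·x = [3, -9]
P̄ = F·P·Fᵀ + Q = [6 -6; -6 24]
S = H·P̄·Hᵀ + R = [75]
K = P̄·Hᵀ·S⁻¹ = [-6/25; 12/25]
x' − x̄ = [-72/25, 144/25] = K·y
y = (KᵀK)⁻¹·Kᵀ·(x' − x̄) = [12]
z = y + H·x̄ = [12] + [-15] = [-3]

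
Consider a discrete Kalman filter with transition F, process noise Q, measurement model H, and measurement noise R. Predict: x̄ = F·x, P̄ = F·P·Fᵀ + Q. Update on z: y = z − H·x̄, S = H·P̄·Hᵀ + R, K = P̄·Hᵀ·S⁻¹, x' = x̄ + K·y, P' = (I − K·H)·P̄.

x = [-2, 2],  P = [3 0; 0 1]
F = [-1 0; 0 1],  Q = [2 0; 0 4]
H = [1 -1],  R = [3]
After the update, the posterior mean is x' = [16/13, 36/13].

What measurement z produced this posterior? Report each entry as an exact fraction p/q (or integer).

x̄ = F·x = [2, 2]
P̄ = F·P·Fᵀ + Q = [5 0; 0 5]
S = H·P̄·Hᵀ + R = [13]
K = P̄·Hᵀ·S⁻¹ = [5/13; -5/13]
x' − x̄ = [-10/13, 10/13] = K·y
y = (KᵀK)⁻¹·Kᵀ·(x' − x̄) = [-2]
z = y + H·x̄ = [-2] + [0] = [-2]

z = [-2]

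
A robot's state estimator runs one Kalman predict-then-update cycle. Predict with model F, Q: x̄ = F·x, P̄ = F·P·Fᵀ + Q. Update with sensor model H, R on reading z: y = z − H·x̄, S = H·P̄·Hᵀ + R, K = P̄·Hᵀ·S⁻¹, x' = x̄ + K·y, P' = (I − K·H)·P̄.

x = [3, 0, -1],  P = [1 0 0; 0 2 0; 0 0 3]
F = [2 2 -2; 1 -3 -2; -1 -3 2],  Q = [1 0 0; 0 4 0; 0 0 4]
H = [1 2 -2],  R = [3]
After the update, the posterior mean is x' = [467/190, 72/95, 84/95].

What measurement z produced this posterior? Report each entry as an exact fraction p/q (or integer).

z = [2]

x̄ = F·x = [8, 5, -5]
P̄ = F·P·Fᵀ + Q = [25 2 -26; 2 35 5; -26 5 35]
S = H·P̄·Hᵀ + R = [380]
K = P̄·Hᵀ·S⁻¹ = [81/380; 31/190; -43/190]
x' − x̄ = [-1053/190, -403/95, 559/95] = K·y
y = (KᵀK)⁻¹·Kᵀ·(x' − x̄) = [-26]
z = y + H·x̄ = [-26] + [28] = [2]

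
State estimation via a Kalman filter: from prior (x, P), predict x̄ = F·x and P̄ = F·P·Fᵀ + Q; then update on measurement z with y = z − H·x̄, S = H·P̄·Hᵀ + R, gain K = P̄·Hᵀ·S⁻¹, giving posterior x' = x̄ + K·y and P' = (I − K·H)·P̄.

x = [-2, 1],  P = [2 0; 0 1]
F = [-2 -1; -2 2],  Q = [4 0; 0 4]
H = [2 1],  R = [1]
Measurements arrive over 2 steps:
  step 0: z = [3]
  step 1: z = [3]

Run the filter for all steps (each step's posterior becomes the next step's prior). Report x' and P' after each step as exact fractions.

step 0: x̄ = F·x = [3, 6]
step 0: P̄ = F·P·Fᵀ + Q = [13 6; 6 16]
step 0: y = z − H·x̄ = [-9]
step 0: S = H·P̄·Hᵀ + R = [93]
step 0: K = P̄·Hᵀ·S⁻¹ = [32/93; 28/93]
step 0: x' = x̄ + K·y = [-3/31, 102/31]
step 0: P' = (I − K·H)·P̄ = [185/93 -338/93; -338/93 704/93]
step 1: x̄ = F·x = [-96/31, 210/31]
step 1: P̄ = F·P·Fᵀ + Q = [464/93 8/93; 8/93 6632/93]
step 1: y = z − H·x̄ = [75/31]
step 1: S = H·P̄·Hᵀ + R = [2871/31]
step 1: K = P̄·Hᵀ·S⁻¹ = [104/957; 2216/2871]
step 1: x' = x̄ + K·y = [-904/319, 8270/957]
step 1: P' = (I − K·H)·P̄ = [3728/957 -7352/957; -7352/957 46328/2871]

step 0: x' = [-3/31, 102/31], P' = [185/93 -338/93; -338/93 704/93]
step 1: x' = [-904/319, 8270/957], P' = [3728/957 -7352/957; -7352/957 46328/2871]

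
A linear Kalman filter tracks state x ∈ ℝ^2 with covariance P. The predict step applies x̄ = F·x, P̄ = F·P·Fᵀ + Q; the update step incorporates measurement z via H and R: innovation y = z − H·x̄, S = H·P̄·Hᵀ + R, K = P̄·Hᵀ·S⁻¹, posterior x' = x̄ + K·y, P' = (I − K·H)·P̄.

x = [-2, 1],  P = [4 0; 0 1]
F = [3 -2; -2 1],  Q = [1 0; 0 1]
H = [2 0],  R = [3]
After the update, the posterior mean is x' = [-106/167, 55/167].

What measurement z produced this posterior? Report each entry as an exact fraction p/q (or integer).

x̄ = F·x = [-8, 5]
P̄ = F·P·Fᵀ + Q = [41 -26; -26 18]
S = H·P̄·Hᵀ + R = [167]
K = P̄·Hᵀ·S⁻¹ = [82/167; -52/167]
x' − x̄ = [1230/167, -780/167] = K·y
y = (KᵀK)⁻¹·Kᵀ·(x' − x̄) = [15]
z = y + H·x̄ = [15] + [-16] = [-1]

z = [-1]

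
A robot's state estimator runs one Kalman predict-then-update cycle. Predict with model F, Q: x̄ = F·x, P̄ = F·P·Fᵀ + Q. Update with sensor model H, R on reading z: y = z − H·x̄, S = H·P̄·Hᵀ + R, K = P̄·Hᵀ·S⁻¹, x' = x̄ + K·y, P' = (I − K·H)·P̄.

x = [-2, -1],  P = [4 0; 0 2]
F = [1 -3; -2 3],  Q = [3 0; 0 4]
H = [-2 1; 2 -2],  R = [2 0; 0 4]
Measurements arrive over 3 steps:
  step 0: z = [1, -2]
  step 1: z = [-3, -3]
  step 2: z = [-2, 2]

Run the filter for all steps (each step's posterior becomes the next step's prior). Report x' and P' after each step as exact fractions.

step 0: x̄ = F·x = [1, 1]
step 0: P̄ = F·P·Fᵀ + Q = [25 -26; -26 38]
step 0: y = z − H·x̄ = [2, -2]
step 0: S = H·P̄·Hᵀ + R = [244 -332; -332 464]
step 0: K = P̄·Hᵀ·S⁻¹ = [-175/374 -43/374; -46/187 -169/374]
step 0: x' = x̄ + K·y = [5/17, 24/17]
step 0: P' = (I − K·H)·P̄ = [218/187 261/187; 261/187 430/187]
step 1: x̄ = F·x = [-67/17, 62/17]
step 1: P̄ = F·P·Fᵀ + Q = [3083/187 -1957/187; -1957/187 2358/187]
step 1: y = z − H·x̄ = [-247/17, 207/17]
step 1: S = H·P̄·Hᵀ + R = [22892/187 -28790/187; -28790/187 38168/187]
step 1: K = P̄·Hᵀ·S⁻¹ = [-26518/59997 -8315/119994; -4041/19999 -7570/19999]
step 1: x' = x̄ + K·y = [196417/119994, 39475/19999]
step 1: P' = (I − K·H)·P̄ = [61351/59997 23222/19999; 23222/19999 38362/19999]
step 2: x̄ = F·x = [-514133/119994, 22694/8571]
step 2: P̄ = F·P·Fᵀ + Q = [859120/59997 -75926/8571; -75926/8571 97882/8571]
step 2: y = z − H·x̄ = [-792985/59997, 317281/19999]
step 2: S = H·P̄·Hᵀ + R = [6367576/59997 -2665240/19999; -2665240/19999 3556340/19999]
step 2: K = P̄·Hᵀ·S⁻¹ = [-735287/1668524 -290243/4171310; -335501/1668524 -1579951/4171310]
step 2: x' = x̄ + K·y = [3637151/8342620, -5870333/8342620]
step 2: P' = (I − K·H)·P̄ = [4256921/4171310 4837407/4171310; 4837407/4171310 7997309/4171310]

step 0: x' = [5/17, 24/17], P' = [218/187 261/187; 261/187 430/187]
step 1: x' = [196417/119994, 39475/19999], P' = [61351/59997 23222/19999; 23222/19999 38362/19999]
step 2: x' = [3637151/8342620, -5870333/8342620], P' = [4256921/4171310 4837407/4171310; 4837407/4171310 7997309/4171310]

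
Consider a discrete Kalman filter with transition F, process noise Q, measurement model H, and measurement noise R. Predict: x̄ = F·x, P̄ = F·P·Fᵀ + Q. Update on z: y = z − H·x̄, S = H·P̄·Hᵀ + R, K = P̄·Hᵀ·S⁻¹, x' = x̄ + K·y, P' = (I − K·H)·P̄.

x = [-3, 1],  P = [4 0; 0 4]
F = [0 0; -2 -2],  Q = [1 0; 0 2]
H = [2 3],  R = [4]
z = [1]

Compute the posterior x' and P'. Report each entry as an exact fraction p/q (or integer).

x̄ = F·x = [0, 4]
P̄ = F·P·Fᵀ + Q = [1 0; 0 34]
y = z − H·x̄ = [-11]
S = H·P̄·Hᵀ + R = [314]
K = P̄·Hᵀ·S⁻¹ = [1/157; 51/157]
x' = x̄ + K·y = [-11/157, 67/157]
P' = (I − K·H)·P̄ = [155/157 -102/157; -102/157 136/157]

x' = [-11/157, 67/157]
P' = [155/157 -102/157; -102/157 136/157]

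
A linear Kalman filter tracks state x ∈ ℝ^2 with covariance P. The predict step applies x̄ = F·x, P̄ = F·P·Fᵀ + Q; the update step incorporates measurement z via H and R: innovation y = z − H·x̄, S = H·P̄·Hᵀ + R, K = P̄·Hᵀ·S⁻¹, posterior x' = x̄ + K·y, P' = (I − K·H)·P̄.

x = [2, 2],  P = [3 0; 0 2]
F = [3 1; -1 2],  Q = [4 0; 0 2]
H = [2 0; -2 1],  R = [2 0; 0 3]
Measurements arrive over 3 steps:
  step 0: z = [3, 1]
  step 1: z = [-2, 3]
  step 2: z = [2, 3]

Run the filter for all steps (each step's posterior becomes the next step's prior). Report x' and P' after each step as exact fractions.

step 0: x̄ = F·x = [8, 2]
step 0: P̄ = F·P·Fᵀ + Q = [33 -5; -5 13]
step 0: y = z − H·x̄ = [-13, 15]
step 0: S = H·P̄·Hᵀ + R = [134 -142; -142 168]
step 0: K = P̄·Hᵀ·S⁻¹ = [503/1174 -71/1174; 793/1174 831/1174]
step 0: x' = x̄ + K·y = [894/587, 2252/587]
step 0: P' = (I − K·H)·P̄ = [503/1174 793/1174; 793/1174 4079/1174]
step 1: x̄ = F·x = [4934/587, 3610/587]
step 1: P̄ = F·P·Fᵀ + Q = [9030/587 5307/587; 5307/587 15995/1174]
step 1: y = z − H·x̄ = [-11042/587, 8019/587]
step 1: S = H·P̄·Hᵀ + R = [37294/587 -25506/587; -25506/587 49301/1174]
step 1: K = P̄·Hᵀ·S⁻¹ = [204276/457853 -25506/457853; 332034/457853 294959/457853]
step 1: x' = x̄ + K·y = [-342592/457853, 599329/457853]
step 1: P' = (I − K·H)·P̄ = [204276/457853 332034/457853; 332034/457853 1548945/457853]
step 2: x̄ = F·x = [-428447/457853, 1541250/457853]
step 2: P̄ = F·P·Fᵀ + Q = [7211045/457853 4145232/457853; 4145232/457853 5987626/457853]
step 2: y = z − H·x̄ = [1772600/457853, -1024585/457853]
step 2: S = H·P̄·Hᵀ + R = [29759886/457853 -20553716/457853; -20553716/457853 19624437/457853]
step 2: K = P̄·Hᵀ·S⁻¹ = [78407017/176438471 -10276858/176438471; 125983460/176438471 111244926/176438471]
step 2: x' = x̄ + K·y = [161447581/176438471, 832743680/176438471]
step 2: P' = (I − K·H)·P̄ = [78407017/176438471 125983460/176438471; 125983460/176438471 585701698/176438471]

step 0: x' = [894/587, 2252/587], P' = [503/1174 793/1174; 793/1174 4079/1174]
step 1: x' = [-342592/457853, 599329/457853], P' = [204276/457853 332034/457853; 332034/457853 1548945/457853]
step 2: x' = [161447581/176438471, 832743680/176438471], P' = [78407017/176438471 125983460/176438471; 125983460/176438471 585701698/176438471]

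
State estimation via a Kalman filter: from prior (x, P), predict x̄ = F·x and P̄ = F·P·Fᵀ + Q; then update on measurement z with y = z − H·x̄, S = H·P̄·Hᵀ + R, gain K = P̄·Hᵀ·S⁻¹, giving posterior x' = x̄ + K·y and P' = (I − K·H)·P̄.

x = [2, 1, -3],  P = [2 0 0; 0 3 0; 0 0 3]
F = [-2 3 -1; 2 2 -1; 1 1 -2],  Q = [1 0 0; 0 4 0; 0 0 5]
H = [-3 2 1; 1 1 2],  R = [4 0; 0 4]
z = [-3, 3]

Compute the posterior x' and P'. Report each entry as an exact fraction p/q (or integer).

x' = [24898/19087, 2357/19087, 18471/19087]
P' = [145393/95435 246821/95435 -148831/95435; 246821/95435 569717/95435 -360747/95435; -148831/95435 -360747/95435 301517/95435]

x̄ = F·x = [2, 9, 9]
P̄ = F·P·Fᵀ + Q = [39 13 11; 13 27 16; 11 16 22]
y = z − H·x̄ = [-24, -26]
S = H·P̄·Hᵀ + R = [327 -7; -7 292]
K = P̄·Hᵀ·S⁻¹ = [-22842/95435 23638/95435; 9556/95435 23761/95435; 6629/95435 23364/95435]
x' = x̄ + K·y = [24898/19087, 2357/19087, 18471/19087]
P' = (I − K·H)·P̄ = [145393/95435 246821/95435 -148831/95435; 246821/95435 569717/95435 -360747/95435; -148831/95435 -360747/95435 301517/95435]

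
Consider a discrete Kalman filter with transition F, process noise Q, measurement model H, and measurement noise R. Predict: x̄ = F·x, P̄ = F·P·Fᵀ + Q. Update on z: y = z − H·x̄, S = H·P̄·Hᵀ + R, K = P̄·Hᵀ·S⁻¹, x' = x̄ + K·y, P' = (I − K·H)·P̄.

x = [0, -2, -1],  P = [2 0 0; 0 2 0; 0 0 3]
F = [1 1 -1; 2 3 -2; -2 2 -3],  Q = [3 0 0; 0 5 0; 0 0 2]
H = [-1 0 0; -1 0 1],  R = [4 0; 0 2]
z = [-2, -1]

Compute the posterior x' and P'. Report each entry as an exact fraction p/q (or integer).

x̄ = F·x = [-1, -4, -1]
P̄ = F·P·Fᵀ + Q = [10 16 9; 16 43 22; 9 22 45]
y = z − H·x̄ = [-3, -1]
S = H·P̄·Hᵀ + R = [14 1; 1 39]
K = P̄·Hᵀ·S⁻¹ = [-389/545 -4/545; -126/109 20/109; -387/545 513/545]
x' = x̄ + K·y = [626/545, -78/109, 103/545]
P' = (I − K·H)·P̄ = [1556/545 504/109 1548/545; 504/109 2551/109 544/109; 1548/545 544/109 2574/545]

x' = [626/545, -78/109, 103/545]
P' = [1556/545 504/109 1548/545; 504/109 2551/109 544/109; 1548/545 544/109 2574/545]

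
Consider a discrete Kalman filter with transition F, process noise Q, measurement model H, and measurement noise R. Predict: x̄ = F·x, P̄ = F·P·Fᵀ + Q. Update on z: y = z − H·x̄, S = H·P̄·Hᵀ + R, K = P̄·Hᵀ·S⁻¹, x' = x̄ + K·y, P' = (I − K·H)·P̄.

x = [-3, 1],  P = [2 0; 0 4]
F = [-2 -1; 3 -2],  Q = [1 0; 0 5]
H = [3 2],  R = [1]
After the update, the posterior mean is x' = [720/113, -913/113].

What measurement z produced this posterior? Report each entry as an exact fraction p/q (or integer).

x̄ = F·x = [5, -11]
P̄ = F·P·Fᵀ + Q = [13 -4; -4 39]
S = H·P̄·Hᵀ + R = [226]
K = P̄·Hᵀ·S⁻¹ = [31/226; 33/113]
x' − x̄ = [155/113, 330/113] = K·y
y = (KᵀK)⁻¹·Kᵀ·(x' − x̄) = [10]
z = y + H·x̄ = [10] + [-7] = [3]

z = [3]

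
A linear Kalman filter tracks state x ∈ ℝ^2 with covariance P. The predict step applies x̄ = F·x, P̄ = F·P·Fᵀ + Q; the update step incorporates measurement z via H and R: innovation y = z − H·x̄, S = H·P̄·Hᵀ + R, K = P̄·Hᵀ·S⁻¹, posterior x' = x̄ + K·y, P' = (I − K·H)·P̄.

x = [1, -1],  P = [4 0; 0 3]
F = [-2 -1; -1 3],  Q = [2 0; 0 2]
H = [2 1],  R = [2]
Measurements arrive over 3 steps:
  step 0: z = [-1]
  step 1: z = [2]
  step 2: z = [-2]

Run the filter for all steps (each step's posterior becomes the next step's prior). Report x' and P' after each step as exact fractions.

step 0: x̄ = F·x = [-1, -4]
step 0: P̄ = F·P·Fᵀ + Q = [21 -1; -1 33]
step 0: y = z − H·x̄ = [5]
step 0: S = H·P̄·Hᵀ + R = [115]
step 0: K = P̄·Hᵀ·S⁻¹ = [41/115; 31/115]
step 0: x' = x̄ + K·y = [18/23, -61/23]
step 0: P' = (I − K·H)·P̄ = [734/115 -1386/115; -1386/115 2834/115]
step 1: x̄ = F·x = [25/23, -201/23]
step 1: P̄ = F·P·Fᵀ + Q = [456/115 -104/115; -104/115 34786/115]
step 1: y = z − H·x̄ = [197/23]
step 1: S = H·P̄·Hᵀ + R = [36424/115]
step 1: K = P̄·Hᵀ·S⁻¹ = [101/4553; 17289/18212]
step 1: x' = x̄ + K·y = [5814/4553, -11073/18212]
step 1: P' = (I − K·H)·P̄ = [17344/4553 -34486/4553; -34486/4553 155233/9106]
step 2: x̄ = F·x = [-35439/18212, -56475/18212]
step 2: P̄ = F·P·Fᵀ + Q = [36309/9106 -51463/9106; -51463/9106 1863829/9106]
step 2: y = z − H·x̄ = [90929/18212]
step 2: S = H·P̄·Hᵀ + R = [1821425/9106]
step 2: K = P̄·Hᵀ·S⁻¹ = [4231/364285; 1760903/1821425]
step 2: x' = x̄ + K·y = [-687743/364285, 3143651/1821425]
step 2: P' = (I − K·H)·P̄ = [288542/72857 -2876958/364285; -2876958/364285 32291386/1821425]

step 0: x' = [18/23, -61/23], P' = [734/115 -1386/115; -1386/115 2834/115]
step 1: x' = [5814/4553, -11073/18212], P' = [17344/4553 -34486/4553; -34486/4553 155233/9106]
step 2: x' = [-687743/364285, 3143651/1821425], P' = [288542/72857 -2876958/364285; -2876958/364285 32291386/1821425]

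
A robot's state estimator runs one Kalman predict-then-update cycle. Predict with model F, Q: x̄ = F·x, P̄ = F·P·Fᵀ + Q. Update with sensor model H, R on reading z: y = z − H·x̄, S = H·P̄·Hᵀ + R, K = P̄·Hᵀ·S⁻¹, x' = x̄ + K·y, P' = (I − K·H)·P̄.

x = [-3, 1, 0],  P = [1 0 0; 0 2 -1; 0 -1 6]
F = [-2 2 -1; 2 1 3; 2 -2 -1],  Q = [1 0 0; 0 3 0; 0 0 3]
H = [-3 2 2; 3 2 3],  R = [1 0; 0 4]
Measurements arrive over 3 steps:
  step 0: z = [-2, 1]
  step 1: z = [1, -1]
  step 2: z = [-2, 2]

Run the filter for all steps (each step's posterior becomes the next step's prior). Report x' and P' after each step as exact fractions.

step 0: x' = [71415/57103, 329904/57103, -281538/57103], P' = [29095/57103 172474/57103 -133735/57103; 172474/57103 1294643/57103 -1030000/57103; -133735/57103 -1030000/57103 830367/57103]
step 1: x' = [-4766571206/12550409337, -7823897743/12550409337, 6906572909/12550409337], P' = [2059964269/12550409337 4971989810/12550409337 -3046880317/12550409337; 4971989810/12550409337 34654961089/12550409337 -26455495412/12550409337; -3046880317/12550409337 -26455495412/12550409337 22531197685/12550409337]
step 2: x' = [226749315185346/355395504045983, 15121553483872/355395504045983, -29449387109476/355395504045983], P' = [57830696720091/355395504045983 139168778647998/355395504045983 -85155140463083/355395504045983; 139168778647998/355395504045983 975084901134935/355395504045983 -744653690486636/355395504045983; -85155140463083/355395504045983 -744653690486636/355395504045983 634767264685587/355395504045983]

step 0: x̄ = F·x = [8, -5, -8]
step 0: P̄ = F·P·Fᵀ + Q = [23 -23 -6; -23 57 -11; -6 -11 17]
step 0: y = z − H·x̄ = [48, 11]
step 0: S = H·P̄·Hᵀ + R = [764 31; 31 76]
step 0: K = P̄·Hᵀ·S⁻¹ = [-9807/57103 7757/57103; 11864/57103 4177/57103; 1939/57103 7474/57103]
step 0: x' = x̄ + K·y = [71415/57103, 329904/57103, -281538/57103]
step 0: P' = (I − K·H)·P̄ = [29095/57103 172474/57103 -133735/57103; 172474/57103 1294643/57103 -1030000/57103; -133735/57103 -1030000/57103 830367/57103]
step 1: x̄ = F·x = [798516/57103, -371880/57103, -235440/57103]
step 1: P̄ = F·P·Fᵀ + Q = [8387690/57103 -3753367/57103 -3084793/57103; -3753367/57103 1960711/57103 1366105/57103; -3084793/57103 1366105/57103 1331776/57103]
step 1: y = z − H·x̄ = [215723/3359, -1002571/57103]
step 1: S = H·P̄·Hᵀ + R = [10688413/3359 -2161193/3359; -2161193/3359 11373032/57103]
step 1: K = P̄·Hᵀ·S⁻¹ = [-2329673821/12550409337 1745807869/12550409337; 1482961924/12550409337 1214851343/12550409337; 1292045497/12550409337 1385490320/12550409337]
step 1: x' = x̄ + K·y = [-4766571206/12550409337, -7823897743/12550409337, 6906572909/12550409337]
step 1: P' = (I − K·H)·P̄ = [2059964269/12550409337 4971989810/12550409337 -3046880317/12550409337; 4971989810/12550409337 34654961089/12550409337 -26455495412/12550409337; -3046880317/12550409337 -26455495412/12550409337 22531197685/12550409337]
step 2: x̄ = F·x = [-4340408661/4183469779, 3362678572/12550409337, -791919835/12550409337]
step 2: P̄ = F·P·Fᵀ + Q = [78599950118/4183469779 -34827327619/4183469779 -28184195089/4183469779; -34827327619/4183469779 107919248305/12550409337 34393308839/12550409337; -28184195089/4183469779 34393308839/12550409337 73631748268/12550409337]
step 2: y = z − H·x̄ = [-23102004699/4183469779, 59814898984/12550409337]
step 2: S = H·P̄·Hᵀ + R = [1801504779005/4183469779 -217046775389/4183469779; -217046775389/4183469779 903752395144/12550409337]
step 2: K = P̄·Hᵀ·S⁻¹ = [-65464813790443/355395504045983 49091056516755/355395504045983; 43356085352604/355395504045983 33428766688489/355395504045983; 35692569787151/355395504045983 39882247923560/355395504045983]
step 2: x' = x̄ + K·y = [226749315185346/355395504045983, 15121553483872/355395504045983, -29449387109476/355395504045983]
step 2: P' = (I − K·H)·P̄ = [57830696720091/355395504045983 139168778647998/355395504045983 -85155140463083/355395504045983; 139168778647998/355395504045983 975084901134935/355395504045983 -744653690486636/355395504045983; -85155140463083/355395504045983 -744653690486636/355395504045983 634767264685587/355395504045983]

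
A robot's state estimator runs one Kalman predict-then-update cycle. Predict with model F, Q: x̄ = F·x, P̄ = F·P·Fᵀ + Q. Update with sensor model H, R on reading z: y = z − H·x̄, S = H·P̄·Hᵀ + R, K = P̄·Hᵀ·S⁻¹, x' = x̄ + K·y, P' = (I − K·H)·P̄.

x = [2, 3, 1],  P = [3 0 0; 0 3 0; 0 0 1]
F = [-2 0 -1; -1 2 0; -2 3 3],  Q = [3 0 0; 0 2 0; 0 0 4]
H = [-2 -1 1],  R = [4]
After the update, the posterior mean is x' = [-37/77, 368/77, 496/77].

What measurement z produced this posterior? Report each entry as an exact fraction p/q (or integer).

x̄ = F·x = [-5, 4, 8]
P̄ = F·P·Fᵀ + Q = [16 6 9; 6 17 24; 9 24 52]
S = H·P̄·Hᵀ + R = [77]
K = P̄·Hᵀ·S⁻¹ = [-29/77; -5/77; 10/77]
x' − x̄ = [348/77, 60/77, -120/77] = K·y
y = (KᵀK)⁻¹·Kᵀ·(x' − x̄) = [-12]
z = y + H·x̄ = [-12] + [14] = [2]

z = [2]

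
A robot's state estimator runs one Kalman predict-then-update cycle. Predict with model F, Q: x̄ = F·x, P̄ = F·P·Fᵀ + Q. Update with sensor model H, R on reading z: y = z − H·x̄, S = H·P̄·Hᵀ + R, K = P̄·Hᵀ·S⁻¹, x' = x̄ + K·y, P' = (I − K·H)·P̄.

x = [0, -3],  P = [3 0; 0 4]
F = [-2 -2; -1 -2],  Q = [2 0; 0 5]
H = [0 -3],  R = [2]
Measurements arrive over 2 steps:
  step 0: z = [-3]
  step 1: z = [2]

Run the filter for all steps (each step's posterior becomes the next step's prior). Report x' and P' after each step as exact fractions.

step 0: x̄ = F·x = [6, 6]
step 0: P̄ = F·P·Fᵀ + Q = [30 22; 22 24]
step 0: y = z − H·x̄ = [15]
step 0: S = H·P̄·Hᵀ + R = [218]
step 0: K = P̄·Hᵀ·S⁻¹ = [-33/109; -36/109]
step 0: x' = x̄ + K·y = [159/109, 114/109]
step 0: P' = (I − K·H)·P̄ = [1092/109 22/109; 22/109 24/109]
step 1: x̄ = F·x = [-546/109, -387/109]
step 1: P̄ = F·P·Fᵀ + Q = [4858/109 2412/109; 2412/109 1821/109]
step 1: y = z − H·x̄ = [-943/109]
step 1: S = H·P̄·Hᵀ + R = [16607/109]
step 1: K = P̄·Hᵀ·S⁻¹ = [-7236/16607; -5463/16607]
step 1: x' = x̄ + K·y = [-20586/16607, -11700/16607]
step 1: P' = (I − K·H)·P̄ = [259790/16607 4824/16607; 4824/16607 3642/16607]

step 0: x' = [159/109, 114/109], P' = [1092/109 22/109; 22/109 24/109]
step 1: x' = [-20586/16607, -11700/16607], P' = [259790/16607 4824/16607; 4824/16607 3642/16607]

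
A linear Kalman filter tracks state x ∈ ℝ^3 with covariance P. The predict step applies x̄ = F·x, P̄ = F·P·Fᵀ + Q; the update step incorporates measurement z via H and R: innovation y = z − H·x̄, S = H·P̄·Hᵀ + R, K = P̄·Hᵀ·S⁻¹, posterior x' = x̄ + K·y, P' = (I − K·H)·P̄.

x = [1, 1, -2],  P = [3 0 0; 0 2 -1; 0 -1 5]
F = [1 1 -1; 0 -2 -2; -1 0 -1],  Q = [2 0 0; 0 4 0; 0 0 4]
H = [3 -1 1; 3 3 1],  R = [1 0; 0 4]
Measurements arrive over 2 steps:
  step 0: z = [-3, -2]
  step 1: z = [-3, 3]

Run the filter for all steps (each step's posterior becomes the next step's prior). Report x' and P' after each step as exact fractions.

step 0: x' = [-29275/50132, 6095/25066, -45789/50132], P' = [48979/50132 -111/25066 -134979/50132; -111/25066 3859/12533 1919/25066; -134979/50132 1919/25066 409571/50132]
step 1: x' = [-350497567/455014253, 660934742/455014253, 395936992/455014253], P' = [208491626/455014253 7737714/455014253 -520285900/455014253; 7737714/455014253 138801270/455014253 7893292/455014253; -520285900/455014253 7893292/455014253 1611208560/455014253]

step 0: x̄ = F·x = [4, 2, 1]
step 0: P̄ = F·P·Fᵀ + Q = [14 6 3; 6 24 8; 3 8 12]
step 0: y = z − H·x̄ = [-14, -21]
step 0: S = H·P̄·Hᵀ + R = [129 136; 136 532]
step 0: K = P̄·Hᵀ·S⁻¹ = [3045/12533 2823/50132; -3066/12533 6185/25066; 199/12533 4037/50132]
step 0: x' = x̄ + K·y = [-29275/50132, 6095/25066, -45789/50132]
step 0: P' = (I − K·H)·P̄ = [48979/50132 -111/25066 -134979/50132; -111/25066 3859/12533 1919/25066; -134979/50132 1919/25066 409571/50132]
step 1: x̄ = F·x = [7176/12533, 33599/25066, 18766/12533]
step 1: P̄ = F·P·Fᵀ + Q = [209022/12533 264668/12533 89244/12533; 264668/12533 482815/12533 139104/12533; 89244/12533 139104/12533 97280/12533]
step 1: y = z − H·x̄ = [-122187/25066, -106187/25066]
step 1: S = H·P̄·Hᵀ + R = [1143074/12533 2931713/12533; 2931713/12533 12508057/12533]
step 1: K = P̄·Hᵀ·S⁻¹ = [97451264/455014253 32100530/455014253; -107694836/455014253 111877561/455014253; 42457568/455014253 18507684/455014253]
step 1: x' = x̄ + K·y = [-350497567/455014253, 660934742/455014253, 395936992/455014253]
step 1: P' = (I − K·H)·P̄ = [208491626/455014253 7737714/455014253 -520285900/455014253; 7737714/455014253 138801270/455014253 7893292/455014253; -520285900/455014253 7893292/455014253 1611208560/455014253]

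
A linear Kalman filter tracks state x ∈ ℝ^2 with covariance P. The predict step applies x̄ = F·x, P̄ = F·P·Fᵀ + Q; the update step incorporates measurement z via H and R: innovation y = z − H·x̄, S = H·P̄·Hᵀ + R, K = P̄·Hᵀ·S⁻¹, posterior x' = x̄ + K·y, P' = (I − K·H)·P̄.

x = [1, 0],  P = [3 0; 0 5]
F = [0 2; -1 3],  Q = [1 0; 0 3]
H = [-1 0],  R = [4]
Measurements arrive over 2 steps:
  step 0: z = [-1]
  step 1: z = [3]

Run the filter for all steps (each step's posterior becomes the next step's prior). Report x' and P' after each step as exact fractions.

step 0: x̄ = F·x = [0, -1]
step 0: P̄ = F·P·Fᵀ + Q = [21 30; 30 51]
step 0: y = z − H·x̄ = [-1]
step 0: S = H·P̄·Hᵀ + R = [25]
step 0: K = P̄·Hᵀ·S⁻¹ = [-21/25; -6/5]
step 0: x' = x̄ + K·y = [21/25, 1/5]
step 0: P' = (I − K·H)·P̄ = [84/25 24/5; 24/5 15]
step 1: x̄ = F·x = [2/5, -6/25]
step 1: P̄ = F·P·Fᵀ + Q = [61 402/5; 402/5 2814/25]
step 1: y = z − H·x̄ = [17/5]
step 1: S = H·P̄·Hᵀ + R = [65]
step 1: K = P̄·Hᵀ·S⁻¹ = [-61/65; -402/325]
step 1: x' = x̄ + K·y = [-907/325, -7224/1625]
step 1: P' = (I − K·H)·P̄ = [244/65 1608/325; 1608/325 21306/1625]

step 0: x' = [21/25, 1/5], P' = [84/25 24/5; 24/5 15]
step 1: x' = [-907/325, -7224/1625], P' = [244/65 1608/325; 1608/325 21306/1625]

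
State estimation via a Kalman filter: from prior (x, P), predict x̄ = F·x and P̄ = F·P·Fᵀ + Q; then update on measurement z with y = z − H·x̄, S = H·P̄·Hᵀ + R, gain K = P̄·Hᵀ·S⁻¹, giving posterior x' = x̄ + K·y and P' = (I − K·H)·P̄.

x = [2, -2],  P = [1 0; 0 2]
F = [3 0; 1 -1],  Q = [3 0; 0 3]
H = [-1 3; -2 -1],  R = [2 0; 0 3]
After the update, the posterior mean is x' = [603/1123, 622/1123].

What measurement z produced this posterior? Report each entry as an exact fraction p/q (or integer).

z = [1, -1]

x̄ = F·x = [6, 4]
P̄ = F·P·Fᵀ + Q = [12 3; 3 6]
S = H·P̄·Hᵀ + R = [50 -9; -9 69]
K = P̄·Hᵀ·S⁻¹ = [-150/1123 -459/1123; 309/1123 -155/1123]
x' − x̄ = [-6135/1123, -3870/1123] = K·y
y = (KᵀK)⁻¹·Kᵀ·(x' − x̄) = [-5, 15]
z = y + H·x̄ = [-5, 15] + [6, -16] = [1, -1]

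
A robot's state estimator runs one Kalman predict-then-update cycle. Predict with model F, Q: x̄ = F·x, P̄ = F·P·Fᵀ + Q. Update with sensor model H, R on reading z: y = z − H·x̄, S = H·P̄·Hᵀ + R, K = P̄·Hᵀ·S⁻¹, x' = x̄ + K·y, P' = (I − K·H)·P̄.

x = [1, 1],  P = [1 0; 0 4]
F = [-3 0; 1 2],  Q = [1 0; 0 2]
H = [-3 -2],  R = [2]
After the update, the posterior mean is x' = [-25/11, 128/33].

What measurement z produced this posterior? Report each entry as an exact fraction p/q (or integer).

z = [-1]

x̄ = F·x = [-3, 3]
P̄ = F·P·Fᵀ + Q = [10 -3; -3 19]
S = H·P̄·Hᵀ + R = [132]
K = P̄·Hᵀ·S⁻¹ = [-2/11; -29/132]
x' − x̄ = [8/11, 29/33] = K·y
y = (KᵀK)⁻¹·Kᵀ·(x' − x̄) = [-4]
z = y + H·x̄ = [-4] + [3] = [-1]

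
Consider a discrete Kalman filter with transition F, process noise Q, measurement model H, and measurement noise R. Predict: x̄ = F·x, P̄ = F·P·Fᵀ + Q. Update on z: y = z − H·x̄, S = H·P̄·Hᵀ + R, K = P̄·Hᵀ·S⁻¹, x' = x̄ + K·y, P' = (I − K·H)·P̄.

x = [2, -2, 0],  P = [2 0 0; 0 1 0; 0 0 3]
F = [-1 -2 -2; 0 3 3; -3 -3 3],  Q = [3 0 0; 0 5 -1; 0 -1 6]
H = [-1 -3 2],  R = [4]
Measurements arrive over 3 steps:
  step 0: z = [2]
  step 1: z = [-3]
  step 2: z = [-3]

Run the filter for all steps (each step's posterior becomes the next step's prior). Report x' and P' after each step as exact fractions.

step 0: x̄ = F·x = [2, -6, 0]
step 0: P̄ = F·P·Fᵀ + Q = [21 -24 -6; -24 41 17; -6 17 60]
step 0: y = z − H·x̄ = [-14]
step 0: S = H·P̄·Hᵀ + R = [310]
step 0: K = P̄·Hᵀ·S⁻¹ = [39/310; -13/62; 15/62]
step 0: x' = x̄ + K·y = [37/155, -95/31, -105/31]
step 0: P' = (I − K·H)·P̄ = [4989/310 -981/62 -957/62; -981/62 1697/62 2029/62; -957/62 2029/62 2595/62]
step 1: x̄ = F·x = [1963/155, -600/31, -261/155]
step 1: P̄ = F·P·Fᵀ + Q = [134159/310 -22143/31 -70473/310; -22143/31 37730/31 12731/31; -70473/310 12731/31 55131/310]
step 1: y = z − H·x̄ = [-1396/31]
step 1: S = H·P̄·Hᵀ + R = [235443/62]
step 1: K = P̄·Hᵀ·S⁻¹ = [77837/235443; -10090/18111; -13413/78481]
step 1: x' = x̄ + K·y = [-2617021/1177215, 103840/18111, 2359329/392405]
step 1: P' = (I − K·H)·P̄ = [20867816/1177215 -269168/18111 -5010534/392405; -269168/18111 695980/18111 296402/6037; -5010534/392405 296402/6037 26259798/392405]
step 2: x̄ = F·x = [-8346051/392405, 13827587/392405, 2945408/392405]
step 2: P̄ = F·P·Fᵀ + Q = [284249623/392405 -446702226/392405 -113732934/392405; -446702226/392405 720806647/392405 197812243/392405; -113732934/392405 197812243/392405 75435912/392405]
step 2: y = z − H·x̄ = [2005283/30185]
step 2: S = H·P̄·Hᵀ + R = [190445706/30185]
step 2: K = P̄·Hᵀ·S⁻¹ = [63722399/190445706; -101545633/190445706; -8431589/63481902]
step 2: x' = x̄ + K·y = [2374993859/2475794178, -455721121/2475794178, -1087304459/825264726]
step 2: P' = (I − K·H)·P̄ = [44626350385/2475794178 -31572415001/2475794178 -7796221645/825264726; -31572415001/2475794178 106835455345/2475794178 47275596353/825264726; -7796221645/825264726 47275596353/825264726 22265354131/275088242]

step 0: x' = [37/155, -95/31, -105/31], P' = [4989/310 -981/62 -957/62; -981/62 1697/62 2029/62; -957/62 2029/62 2595/62]
step 1: x' = [-2617021/1177215, 103840/18111, 2359329/392405], P' = [20867816/1177215 -269168/18111 -5010534/392405; -269168/18111 695980/18111 296402/6037; -5010534/392405 296402/6037 26259798/392405]
step 2: x' = [2374993859/2475794178, -455721121/2475794178, -1087304459/825264726], P' = [44626350385/2475794178 -31572415001/2475794178 -7796221645/825264726; -31572415001/2475794178 106835455345/2475794178 47275596353/825264726; -7796221645/825264726 47275596353/825264726 22265354131/275088242]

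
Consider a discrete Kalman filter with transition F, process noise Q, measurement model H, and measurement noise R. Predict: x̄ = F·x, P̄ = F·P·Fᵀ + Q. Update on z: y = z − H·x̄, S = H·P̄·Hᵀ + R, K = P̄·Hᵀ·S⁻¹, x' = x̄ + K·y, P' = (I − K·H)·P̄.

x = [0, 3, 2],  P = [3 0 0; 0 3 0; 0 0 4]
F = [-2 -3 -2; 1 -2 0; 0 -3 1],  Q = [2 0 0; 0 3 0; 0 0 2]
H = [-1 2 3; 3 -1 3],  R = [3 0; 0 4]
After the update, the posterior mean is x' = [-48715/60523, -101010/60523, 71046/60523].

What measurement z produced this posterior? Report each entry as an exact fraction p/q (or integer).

x̄ = F·x = [-13, -6, -7]
P̄ = F·P·Fᵀ + Q = [57 12 19; 12 18 18; 19 18 33]
S = H·P̄·Hᵀ + R = [483 342; 342 994]
K = P̄·Hᵀ·S⁻¹ = [-8336/60523 16020/60523; 8818/60523 1350/60523; 34054/181569 4497/60523]
x' − x̄ = [738084/60523, 262128/60523, 494707/60523] = K·y
y = (KᵀK)⁻¹·Kᵀ·(x' − x̄) = [21, 57]
z = y + H·x̄ = [21, 57] + [-20, -54] = [1, 3]

z = [1, 3]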